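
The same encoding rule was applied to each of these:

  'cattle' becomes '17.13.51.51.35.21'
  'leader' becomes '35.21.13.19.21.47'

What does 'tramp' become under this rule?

Each letter becomes 2×(its alphabet position, a=1..z=26) + 11.
For tramp: t=20→51, r=18→47, a=1→13, m=13→37, p=16→43.

51.47.13.37.43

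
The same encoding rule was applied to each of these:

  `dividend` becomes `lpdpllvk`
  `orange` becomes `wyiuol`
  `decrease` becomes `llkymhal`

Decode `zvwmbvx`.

rooftop

Shifts by position in dividend: pos 0: d→l (+8), pos 1: i→p (+7), pos 2: v→d (+8), pos 3: i→p (+7) — repeating every 2. It's a Vigenère-style cipher with numeric key [8,7]: position i shifts by key[i mod 2].
Decoding zvwmbvx: z−8=r, v−7=o, w−8=o, m−7=f, b−8=t, v−7=o, x−8=p.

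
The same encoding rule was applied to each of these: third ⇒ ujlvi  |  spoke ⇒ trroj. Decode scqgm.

The shift increases by 1 at each position, starting from +1: 1, 2, 3, ….
Decoding scqgm: s−1=r, c−2=a, q−3=n, g−4=c, m−5=h.

ranch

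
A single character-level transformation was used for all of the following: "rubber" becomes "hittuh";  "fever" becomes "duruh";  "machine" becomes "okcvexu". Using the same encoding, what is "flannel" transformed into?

dfkxxuf

Each letter's alphabet position (a=0..z=25) is mapped through 9·x+10 mod 26 — an affine cipher.
Applying it to flannel: f(5)→9·5+10≡3=d; l(11)→9·11+10≡5=f; a(0)→9·0+10≡10=k; n(13)→9·13+10≡23=x; n(13)→9·13+10≡23=x; e(4)→9·4+10≡20=u; l(11)→9·11+10≡5=f (all mod 26).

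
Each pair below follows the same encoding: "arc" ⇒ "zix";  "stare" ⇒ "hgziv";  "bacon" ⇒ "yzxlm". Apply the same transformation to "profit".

This is the alphabet-reversal cipher (Atbash): a becomes z, b becomes y, etc.
On profit: p↔k, r↔i, o↔l, f↔u, i↔r, t↔g.

kilurg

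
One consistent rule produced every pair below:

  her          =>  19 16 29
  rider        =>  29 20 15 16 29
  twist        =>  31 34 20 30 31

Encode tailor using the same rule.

31 12 20 23 26 29

h is letter #8 and maps to 19: an offset of 11. The number is (letter's place in the alphabet, a=1) + 11.
For tailor: t=20→31, a=1→12, i=9→20, l=12→23, o=15→26, r=18→29.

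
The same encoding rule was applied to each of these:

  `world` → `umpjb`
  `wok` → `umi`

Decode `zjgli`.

Compare letters: w→u is +24, o→m is +24, r→p is +24 — a constant shift. It's a constant shift of +24 (ROT24).
Decoding zjgli: z−24=b, j−24=l, g−24=i, l−24=n, i−24=k.

blink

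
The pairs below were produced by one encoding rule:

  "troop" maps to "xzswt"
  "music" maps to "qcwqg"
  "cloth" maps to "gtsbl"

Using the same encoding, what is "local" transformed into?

pwgip

Shifts by position in troop: pos 0: t→x (+4), pos 1: r→z (+8), pos 2: o→s (+4), pos 3: o→w (+8) — repeating every 2. A repeating key of period 2 is used — shifts +4, +8 over and over.
On local: l+4=p, o+8=w, c+4=g, a+8=i, l+4=p.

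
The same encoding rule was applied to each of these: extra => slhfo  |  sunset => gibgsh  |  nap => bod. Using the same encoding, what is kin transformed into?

Compare letters: e→s is +14, x→l is +14, t→h is +14 — a constant shift. It's a constant shift of +14 (ROT14).
For kin: k+14=y, i+14=w, n+14=b.

ywb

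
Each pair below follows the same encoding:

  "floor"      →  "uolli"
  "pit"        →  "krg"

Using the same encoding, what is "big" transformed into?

Each pair mirrors across the alphabet (f↔u, l↔o, o↔l): positions sum to 25. Each letter is replaced by its mirror in the alphabet: a↔z, b↔y, c↔x, and so on (the Atbash cipher).
On big: b↔y, i↔r, g↔t.

yrt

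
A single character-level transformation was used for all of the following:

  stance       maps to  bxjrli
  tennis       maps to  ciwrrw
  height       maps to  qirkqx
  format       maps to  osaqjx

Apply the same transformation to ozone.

xdxrn

Shifts by position in stance: pos 0: s→b (+9), pos 1: t→x (+4), pos 2: a→j (+9), pos 3: n→r (+4) — repeating every 2. The shifts repeat in a cycle of length 2: positions 0,1,… shift by +9, +4, then the pattern repeats.
Applying it to ozone: o+9=x, z+4=d, o+9=x, n+4=r, e+9=n.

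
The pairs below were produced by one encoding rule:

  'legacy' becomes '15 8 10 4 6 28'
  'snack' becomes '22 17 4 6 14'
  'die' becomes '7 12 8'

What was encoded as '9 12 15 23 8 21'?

filter

Letters become their 1-based position plus 3 (so a→4, b→5, …).
Reversing it on 9 12 15 23 8 21: 9→(9−3)÷1=6=f, 12→(12−3)÷1=9=i, 15→(15−3)÷1=12=l, 23→(23−3)÷1=20=t, 8→(8−3)÷1=5=e, 21→(21−3)÷1=18=r.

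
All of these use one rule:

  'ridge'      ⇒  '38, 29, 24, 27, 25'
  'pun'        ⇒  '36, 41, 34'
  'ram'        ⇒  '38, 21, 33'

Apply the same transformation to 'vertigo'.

42, 25, 38, 40, 29, 27, 35

Letters become their 1-based position plus 20 (so a→21, b→22, …).
Applying it to vertigo: v=22→42, e=5→25, r=18→38, t=20→40, i=9→29, g=7→27, o=15→35.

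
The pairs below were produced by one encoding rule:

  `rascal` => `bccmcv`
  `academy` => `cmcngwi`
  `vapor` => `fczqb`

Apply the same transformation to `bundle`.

lwxnvg

The shift depends on letter class: consonant r→b is +10, but vowel a→c is +2. Vowels shift forward by 2 and consonants shift forward by 10.
On bundle: b(cons)+10=l, u(vowel)+2=w, n(cons)+10=x, d(cons)+10=n, l(cons)+10=v, e(vowel)+2=g.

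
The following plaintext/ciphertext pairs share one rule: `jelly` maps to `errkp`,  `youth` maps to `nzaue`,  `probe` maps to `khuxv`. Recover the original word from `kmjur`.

The output letters match the input read backwards, each shifted +6: jelly reversed is yllej. Read the word backwards and shift each letter +6.
Decoding kmjur: shift back: k−6=e, m−6=g, j−6=d, u−6=o, r−6=l → egdol; then reverse → lodge.

lodge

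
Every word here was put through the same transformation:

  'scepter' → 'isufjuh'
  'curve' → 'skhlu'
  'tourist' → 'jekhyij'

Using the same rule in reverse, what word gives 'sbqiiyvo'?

Compare letters: s→i is +16, c→s is +16, e→u is +16 — a constant shift. It's a constant shift of +16 (ROT16).
Decoding sbqiiyvo: s−16=c, b−16=l, q−16=a, i−16=s, i−16=s, y−16=i, v−16=f, o−16=y.

classify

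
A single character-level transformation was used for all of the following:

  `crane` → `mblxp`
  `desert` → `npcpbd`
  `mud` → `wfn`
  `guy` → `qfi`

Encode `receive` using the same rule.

bpmptfp

The rule splits by letter class: vowels +11, consonants +10.
Applying it to receive: r(cons)+10=b, e(vowel)+11=p, c(cons)+10=m, e(vowel)+11=p, i(vowel)+11=t, v(cons)+10=f, e(vowel)+11=p.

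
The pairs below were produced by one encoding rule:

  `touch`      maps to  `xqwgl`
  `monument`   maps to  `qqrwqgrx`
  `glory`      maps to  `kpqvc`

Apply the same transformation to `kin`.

okr

The shift depends on letter class: consonant t→x is +4, but vowel o→q is +2. Two shifts are in play — +2 for a/e/i/o/u, +4 for every other letter.
For kin: k(cons)+4=o, i(vowel)+2=k, n(cons)+4=r.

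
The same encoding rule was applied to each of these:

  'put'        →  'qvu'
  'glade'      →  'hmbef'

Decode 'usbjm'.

It's a constant shift of +1 (ROT1).
Reversing it on usbjm: u−1=t, s−1=r, b−1=a, j−1=i, m−1=l.

trail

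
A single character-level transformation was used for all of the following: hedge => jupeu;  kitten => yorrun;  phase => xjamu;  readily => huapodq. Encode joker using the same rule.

tsyuh

h(7)→j(9) and e(4)→u(20) fit y≡5x+0 (mod 26); the inverse of 5 mod 26 is 21. Treating letters as 0–25, the rule is x ↦ 5x + 0 (mod 26).
On joker: j(9)→5·9+0≡19=t; o(14)→5·14+0≡18=s; k(10)→5·10+0≡24=y; e(4)→5·4+0≡20=u; r(17)→5·17+0≡7=h (all mod 26).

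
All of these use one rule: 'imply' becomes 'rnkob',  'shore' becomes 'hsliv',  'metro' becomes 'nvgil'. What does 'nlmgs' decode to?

month

Each pair mirrors across the alphabet (i↔r, m↔n, p↔k): positions sum to 25. Each letter is replaced by its mirror in the alphabet: a↔z, b↔y, c↔x, and so on (the Atbash cipher).
Decoding nlmgs: n↔m, l↔o, m↔n, g↔t, s↔h.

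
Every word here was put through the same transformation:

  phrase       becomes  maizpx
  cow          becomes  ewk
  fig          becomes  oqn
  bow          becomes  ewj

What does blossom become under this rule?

The output letters match the input read backwards, each shifted +8: phrase reversed is esarhp. Read the word backwards and shift each letter +8.
On blossom: reverse → mossolb; then shift: m+8=u, o+8=w, s+8=a, s+8=a, o+8=w, l+8=t, b+8=j.

uwaawtj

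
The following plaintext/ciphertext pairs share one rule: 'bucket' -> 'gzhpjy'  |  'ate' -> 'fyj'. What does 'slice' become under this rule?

Compare letters: b→g is +5, u→z is +5, c→h is +5 — a constant shift. Every letter moves 5 places later in the alphabet, wrapping around z→a.
For slice: s+5=x, l+5=q, i+5=n, c+5=h, e+5=j.

xqnhj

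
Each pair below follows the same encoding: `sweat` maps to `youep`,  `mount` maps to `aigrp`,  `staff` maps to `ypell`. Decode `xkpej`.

vital

Each letter's alphabet position (a=0..z=25) is mapped through 17·x+4 mod 26 — an affine cipher.
Undoing it on xkpej: x(23)→23·(23−4)≡21=v; k(10)→23·(10−4)≡8=i; p(15)→23·(15−4)≡19=t; e(4)→23·(4−4)≡0=a; j(9)→23·(9−4)≡11=l (all mod 26).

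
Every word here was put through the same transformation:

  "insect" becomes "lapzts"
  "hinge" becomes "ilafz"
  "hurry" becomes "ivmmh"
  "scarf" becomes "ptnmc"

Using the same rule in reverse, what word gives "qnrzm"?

i(8)→l(11) and n(13)→a(0) fit y≡3x+13 (mod 26); the inverse of 3 mod 26 is 9. Treating letters as 0–25, the rule is x ↦ 3x + 13 (mod 26).
Undoing it on qnrzm: q(16)→9·(16−13)≡1=b; n(13)→9·(13−13)≡0=a; r(17)→9·(17−13)≡10=k; z(25)→9·(25−13)≡4=e; m(12)→9·(12−13)≡17=r (all mod 26).

baker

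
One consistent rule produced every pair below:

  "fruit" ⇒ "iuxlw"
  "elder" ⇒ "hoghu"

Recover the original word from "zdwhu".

Every letter moves 3 places later in the alphabet, wrapping around z→a.
Undoing it on zdwhu: z−3=w, d−3=a, w−3=t, h−3=e, u−3=r.

water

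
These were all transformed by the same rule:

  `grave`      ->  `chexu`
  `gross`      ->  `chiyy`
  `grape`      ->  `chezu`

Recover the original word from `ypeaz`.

stamp

g(6)→c(2) and r(17)→h(7) fit y≡17x+4 (mod 26); the inverse of 17 mod 26 is 23. Treating letters as 0–25, the rule is x ↦ 17x + 4 (mod 26).
Reversing it on ypeaz: y(24)→23·(24−4)≡18=s; p(15)→23·(15−4)≡19=t; e(4)→23·(4−4)≡0=a; a(0)→23·(0−4)≡12=m; z(25)→23·(25−4)≡15=p (all mod 26).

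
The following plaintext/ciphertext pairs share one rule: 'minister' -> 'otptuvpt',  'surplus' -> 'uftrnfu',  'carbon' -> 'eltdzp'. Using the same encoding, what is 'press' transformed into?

rtpuu

The shift depends on letter class: consonant m→o is +2, but vowel i→t is +11. Two shifts are in play — +11 for a/e/i/o/u, +2 for every other letter.
Applying it to press: p(cons)+2=r, r(cons)+2=t, e(vowel)+11=p, s(cons)+2=u, s(cons)+2=u.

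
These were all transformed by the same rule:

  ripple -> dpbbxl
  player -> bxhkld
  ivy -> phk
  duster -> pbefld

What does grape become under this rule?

The shift depends on letter class: consonant r→d is +12, but vowel i→p is +7. Two shifts are in play — +7 for a/e/i/o/u, +12 for every other letter.
For grape: g(cons)+12=s, r(cons)+12=d, a(vowel)+7=h, p(cons)+12=b, e(vowel)+7=l.

sdhbl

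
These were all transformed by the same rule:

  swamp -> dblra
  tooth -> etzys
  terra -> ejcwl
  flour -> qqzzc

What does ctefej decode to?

Shifts by position in swamp: pos 0: s→d (+11), pos 1: w→b (+5), pos 2: a→l (+11), pos 3: m→r (+5) — repeating every 2. A repeating key of period 2 is used — shifts +11, +5 over and over.
Decoding ctefej: c−11=r, t−5=o, e−11=t, f−5=a, e−11=t, j−5=e.

rotate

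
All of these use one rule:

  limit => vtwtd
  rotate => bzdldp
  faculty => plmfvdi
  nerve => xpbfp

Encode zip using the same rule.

jtz

The shift depends on letter class: consonant l→v is +10, but vowel i→t is +11. Vowels shift forward by 11 and consonants shift forward by 10.
On zip: z(cons)+10=j, i(vowel)+11=t, p(cons)+10=z.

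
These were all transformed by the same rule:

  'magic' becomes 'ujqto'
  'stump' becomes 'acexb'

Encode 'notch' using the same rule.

In magic: m→u is +8, a→j is +9, g→q is +10, i→t is +11 — the shift increases by 1 each position. The shift increases by 1 at each position, starting from +8: 8, 9, 10, ….
On notch: n+8=v, o+9=x, t+10=d, c+11=n, h+12=t.

vxdnt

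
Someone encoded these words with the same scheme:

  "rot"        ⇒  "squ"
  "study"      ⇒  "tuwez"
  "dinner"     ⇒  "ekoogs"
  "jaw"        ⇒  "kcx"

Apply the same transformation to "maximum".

ncyknwn

The shift depends on letter class: consonant r→s is +1, but vowel o→q is +2. Vowels shift forward by 2 and consonants shift forward by 1.
For maximum: m(cons)+1=n, a(vowel)+2=c, x(cons)+1=y, i(vowel)+2=k, m(cons)+1=n, u(vowel)+2=w, m(cons)+1=n.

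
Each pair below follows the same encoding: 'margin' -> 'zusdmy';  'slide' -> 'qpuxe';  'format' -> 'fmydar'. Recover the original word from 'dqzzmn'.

banner

The output letters match the input read backwards, each shifted +12: margin reversed is nigram. Read the word backwards and shift each letter +12.
Undoing it on dqzzmn: shift back: d−12=r, q−12=e, z−12=n, z−12=n, m−12=a, n−12=b → rennab; then reverse → banner.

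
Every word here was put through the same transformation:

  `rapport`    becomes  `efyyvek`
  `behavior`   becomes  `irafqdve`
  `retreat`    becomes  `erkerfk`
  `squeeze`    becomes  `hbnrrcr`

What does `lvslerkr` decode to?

r(17)→e(4) and a(0)→f(5) fit y≡3x+5 (mod 26); the inverse of 3 mod 26 is 9. Each letter's alphabet position (a=0..z=25) is mapped through 3·x+5 mod 26 — an affine cipher.
Decoding lvslerkr: l(11)→9·(11−5)≡2=c; v(21)→9·(21−5)≡14=o; s(18)→9·(18−5)≡13=n; l(11)→9·(11−5)≡2=c; e(4)→9·(4−5)≡17=r; r(17)→9·(17−5)≡4=e; k(10)→9·(10−5)≡19=t; r(17)→9·(17−5)≡4=e (all mod 26).

concrete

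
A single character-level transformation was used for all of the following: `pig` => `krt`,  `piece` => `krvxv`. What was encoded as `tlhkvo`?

gospel

Each pair mirrors across the alphabet (p↔k, i↔r, g↔t): positions sum to 25. Letters are reflected about the middle of the alphabet (position → 25−position): Atbash.
Reversing it on tlhkvo: t↔g, l↔o, h↔s, k↔p, v↔e, o↔l.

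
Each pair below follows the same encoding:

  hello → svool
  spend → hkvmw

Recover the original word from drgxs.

witch

Each pair mirrors across the alphabet (h↔s, e↔v, l↔o): positions sum to 25. Each letter is replaced by its mirror in the alphabet: a↔z, b↔y, c↔x, and so on (the Atbash cipher).
Decoding drgxs: d↔w, r↔i, g↔t, x↔c, s↔h.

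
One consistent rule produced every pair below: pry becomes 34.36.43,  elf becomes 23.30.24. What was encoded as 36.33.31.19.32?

roman

The number is (letter's place in the alphabet, a=1) + 18.
Reversing it on 36.33.31.19.32: 36→(36−18)÷1=18=r, 33→(33−18)÷1=15=o, 31→(31−18)÷1=13=m, 19→(19−18)÷1=1=a, 32→(32−18)÷1=14=n.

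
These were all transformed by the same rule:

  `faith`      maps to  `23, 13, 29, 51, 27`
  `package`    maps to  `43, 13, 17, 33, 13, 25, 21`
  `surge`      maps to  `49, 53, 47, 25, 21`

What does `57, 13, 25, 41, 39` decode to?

With a=1..z=26, the number is 2·pos + 11.
Reversing it on 57, 13, 25, 41, 39: 57→(57−11)÷2=23=w, 13→(13−11)÷2=1=a, 25→(25−11)÷2=7=g, 41→(41−11)÷2=15=o, 39→(39−11)÷2=14=n.

wagon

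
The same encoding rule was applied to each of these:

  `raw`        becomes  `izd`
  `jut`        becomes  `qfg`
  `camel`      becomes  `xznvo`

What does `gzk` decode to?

tap

Each pair mirrors across the alphabet (r↔i, a↔z, w↔d): positions sum to 25. This is the alphabet-reversal cipher (Atbash): a becomes z, b becomes y, etc.
Reversing it on gzk: g↔t, z↔a, k↔p.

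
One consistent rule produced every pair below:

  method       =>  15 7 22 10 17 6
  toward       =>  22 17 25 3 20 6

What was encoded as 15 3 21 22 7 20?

m is letter #13 and maps to 15: an offset of 2. The number is (letter's place in the alphabet, a=1) + 2.
Decoding 15 3 21 22 7 20: 15→(15−2)÷1=13=m, 3→(3−2)÷1=1=a, 21→(21−2)÷1=19=s, 22→(22−2)÷1=20=t, 7→(7−2)÷1=5=e, 20→(20−2)÷1=18=r.

master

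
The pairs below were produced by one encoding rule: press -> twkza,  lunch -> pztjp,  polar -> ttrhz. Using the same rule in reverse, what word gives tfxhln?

In press: p→t is +4, r→w is +5, e→k is +6, s→z is +7 — the shift increases by 1 each position. The shift increases by 1 at each position, starting from +4: 4, 5, 6, ….
Reversing it on tfxhln: t−4=p, f−5=a, x−6=r, h−7=a, l−8=d, n−9=e.

parade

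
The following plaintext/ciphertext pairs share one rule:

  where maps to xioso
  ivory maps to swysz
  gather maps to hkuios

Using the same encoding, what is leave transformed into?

The shift depends on letter class: consonant w→x is +1, but vowel e→o is +10. Two shifts are in play — +10 for a/e/i/o/u, +1 for every other letter.
For leave: l(cons)+1=m, e(vowel)+10=o, a(vowel)+10=k, v(cons)+1=w, e(vowel)+10=o.

mokwo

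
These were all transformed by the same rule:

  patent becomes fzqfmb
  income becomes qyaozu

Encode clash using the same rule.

temxo

The output letters match the input read backwards, each shifted +12: patent reversed is tnetap. Two steps: reverse the string, then apply a Caesar shift of +12.
On clash: reverse → hsalc; then shift: h+12=t, s+12=e, a+12=m, l+12=x, c+12=o.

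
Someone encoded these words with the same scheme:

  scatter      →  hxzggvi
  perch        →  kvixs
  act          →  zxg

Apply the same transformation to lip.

Each pair mirrors across the alphabet (s↔h, c↔x, a↔z): positions sum to 25. Letters are reflected about the middle of the alphabet (position → 25−position): Atbash.
Applying it to lip: l↔o, i↔r, p↔k.

ork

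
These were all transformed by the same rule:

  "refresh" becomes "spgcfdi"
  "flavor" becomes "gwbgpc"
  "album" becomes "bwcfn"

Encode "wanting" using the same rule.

A repeating key of period 2 is used — shifts +1, +11 over and over.
On wanting: w+1=x, a+11=l, n+1=o, t+11=e, i+1=j, n+11=y, g+1=h.

xloejyh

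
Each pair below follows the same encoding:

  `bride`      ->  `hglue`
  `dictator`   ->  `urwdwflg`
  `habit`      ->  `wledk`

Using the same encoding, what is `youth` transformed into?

The output letters match the input read backwards, each shifted +3: bride reversed is edirb. Two steps: reverse the string, then apply a Caesar shift of +3.
For youth: reverse → htuoy; then shift: h+3=k, t+3=w, u+3=x, o+3=r, y+3=b.

kwxrb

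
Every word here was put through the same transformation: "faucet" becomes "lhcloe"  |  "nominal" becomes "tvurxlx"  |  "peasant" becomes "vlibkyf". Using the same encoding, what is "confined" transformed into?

In faucet: f→l is +6, a→h is +7, u→c is +8, c→l is +9 — the shift increases by 1 each position. Letter i (0-indexed) is shifted by i+6, so successive shifts are 6, 7, 8, ….
Applying it to confined: c+6=i, o+7=v, n+8=v, f+9=o, i+10=s, n+11=y, e+12=q, d+13=q.

ivvosyqq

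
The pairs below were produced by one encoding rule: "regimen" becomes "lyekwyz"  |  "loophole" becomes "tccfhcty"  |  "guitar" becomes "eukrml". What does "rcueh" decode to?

tough

r(17)→l(11) and e(4)→y(24) fit y≡3x+12 (mod 26); the inverse of 3 mod 26 is 9. This is an affine cipher: with a=0,…,z=25, each position x becomes (3x+12) mod 26.
Reversing it on rcueh: r(17)→9·(17−12)≡19=t; c(2)→9·(2−12)≡14=o; u(20)→9·(20−12)≡20=u; e(4)→9·(4−12)≡6=g; h(7)→9·(7−12)≡7=h (all mod 26).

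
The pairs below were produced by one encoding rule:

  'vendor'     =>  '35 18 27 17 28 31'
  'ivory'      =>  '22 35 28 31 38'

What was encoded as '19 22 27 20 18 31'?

finger

Each letter is replaced by its alphabet position (a=1..z=26) + 13.
Undoing it on 19 22 27 20 18 31: 19→(19−13)÷1=6=f, 22→(22−13)÷1=9=i, 27→(27−13)÷1=14=n, 20→(20−13)÷1=7=g, 18→(18−13)÷1=5=e, 31→(31−13)÷1=18=r.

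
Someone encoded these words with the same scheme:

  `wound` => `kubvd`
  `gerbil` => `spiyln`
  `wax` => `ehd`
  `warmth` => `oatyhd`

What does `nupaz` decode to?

sting

The output letters match the input read backwards, each shifted +7: wound reversed is dnuow. The word is reversed, then every letter is shifted forward by 7.
Decoding nupaz: shift back: n−7=g, u−7=n, p−7=i, a−7=t, z−7=s → gnits; then reverse → sting.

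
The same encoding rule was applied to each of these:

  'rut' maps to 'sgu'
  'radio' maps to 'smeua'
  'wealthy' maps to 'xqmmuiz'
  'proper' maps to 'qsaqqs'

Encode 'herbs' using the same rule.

The shift depends on letter class: consonant r→s is +1, but vowel u→g is +12. Vowels shift forward by 12 and consonants shift forward by 1.
On herbs: h(cons)+1=i, e(vowel)+12=q, r(cons)+1=s, b(cons)+1=c, s(cons)+1=t.

iqsct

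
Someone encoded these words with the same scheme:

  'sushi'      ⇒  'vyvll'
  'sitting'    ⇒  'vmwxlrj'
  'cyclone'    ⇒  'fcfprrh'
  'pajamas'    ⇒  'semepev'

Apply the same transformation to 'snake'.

Shifts by position in sushi: pos 0: s→v (+3), pos 1: u→y (+4), pos 2: s→v (+3), pos 3: h→l (+4) — repeating every 2. A repeating key of period 2 is used — shifts +3, +4 over and over.
For snake: s+3=v, n+4=r, a+3=d, k+4=o, e+3=h.

vrdoh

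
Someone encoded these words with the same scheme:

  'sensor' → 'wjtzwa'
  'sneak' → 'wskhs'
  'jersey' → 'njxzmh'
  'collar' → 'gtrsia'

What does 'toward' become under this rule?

xtchzm

In sensor: s→w is +4, e→j is +5, n→t is +6, s→z is +7 — the shift increases by 1 each position. Letter i (0-indexed) is shifted by i+4, so successive shifts are 4, 5, 6, ….
For toward: t+4=x, o+5=t, w+6=c, a+7=h, r+8=z, d+9=m.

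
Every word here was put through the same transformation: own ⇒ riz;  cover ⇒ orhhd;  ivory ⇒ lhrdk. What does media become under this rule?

yhpld

Two shifts are in play — +3 for a/e/i/o/u, +12 for every other letter.
On media: m(cons)+12=y, e(vowel)+3=h, d(cons)+12=p, i(vowel)+3=l, a(vowel)+3=d.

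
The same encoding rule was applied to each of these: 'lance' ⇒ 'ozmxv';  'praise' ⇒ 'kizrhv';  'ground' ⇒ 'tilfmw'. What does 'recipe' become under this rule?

ivxrkv

This is the alphabet-reversal cipher (Atbash): a becomes z, b becomes y, etc.
For recipe: r↔i, e↔v, c↔x, i↔r, p↔k, e↔v.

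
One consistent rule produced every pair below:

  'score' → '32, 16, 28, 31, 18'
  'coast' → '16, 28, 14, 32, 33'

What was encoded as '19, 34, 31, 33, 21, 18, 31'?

s is letter #19 and maps to 32: an offset of 13. Letters become their 1-based position plus 13 (so a→14, b→15, …).
Reversing it on 19, 34, 31, 33, 21, 18, 31: 19→(19−13)÷1=6=f, 34→(34−13)÷1=21=u, 31→(31−13)÷1=18=r, 33→(33−13)÷1=20=t, 21→(21−13)÷1=8=h, 18→(18−13)÷1=5=e, 31→(31−13)÷1=18=r.

further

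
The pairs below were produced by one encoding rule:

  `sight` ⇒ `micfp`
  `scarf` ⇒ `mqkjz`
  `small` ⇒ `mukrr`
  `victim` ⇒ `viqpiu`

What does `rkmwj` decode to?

s(18)→m(12) and i(8)→i(8) fit y≡3x+10 (mod 26); the inverse of 3 mod 26 is 9. This is an affine cipher: with a=0,…,z=25, each position x becomes (3x+10) mod 26.
Undoing it on rkmwj: r(17)→9·(17−10)≡11=l; k(10)→9·(10−10)≡0=a; m(12)→9·(12−10)≡18=s; w(22)→9·(22−10)≡4=e; j(9)→9·(9−10)≡17=r (all mod 26).

laser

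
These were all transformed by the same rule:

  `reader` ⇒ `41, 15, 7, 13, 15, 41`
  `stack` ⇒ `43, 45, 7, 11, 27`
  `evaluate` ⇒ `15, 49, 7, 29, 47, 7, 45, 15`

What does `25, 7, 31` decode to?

jam

The formula is n = 2×(alphabet index, a=1) + 5.
Reversing it on 25, 7, 31: 25→(25−5)÷2=10=j, 7→(7−5)÷2=1=a, 31→(31−5)÷2=13=m.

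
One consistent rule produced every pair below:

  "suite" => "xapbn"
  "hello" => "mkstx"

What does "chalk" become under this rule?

In suite: s→x is +5, u→a is +6, i→p is +7, t→b is +8 — the shift increases by 1 each position. Letter i (0-indexed) is shifted by i+5, so successive shifts are 5, 6, 7, ….
Applying it to chalk: c+5=h, h+6=n, a+7=h, l+8=t, k+9=t.

hnhtt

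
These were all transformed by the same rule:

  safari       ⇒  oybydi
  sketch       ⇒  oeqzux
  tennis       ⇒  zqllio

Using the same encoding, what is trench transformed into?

zdqlux

This is an affine cipher: with a=0,…,z=25, each position x becomes (11x+24) mod 26.
On trench: t(19)→11·19+24≡25=z; r(17)→11·17+24≡3=d; e(4)→11·4+24≡16=q; n(13)→11·13+24≡11=l; c(2)→11·2+24≡20=u; h(7)→11·7+24≡23=x (all mod 26).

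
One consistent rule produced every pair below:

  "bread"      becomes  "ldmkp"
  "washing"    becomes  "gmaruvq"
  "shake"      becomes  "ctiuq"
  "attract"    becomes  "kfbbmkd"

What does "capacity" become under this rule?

mmxkoqdk

The shifts repeat in a cycle of length 3: positions 0,1,… shift by +10, +12, +8, then the pattern repeats.
Applying it to capacity: c+10=m, a+12=m, p+8=x, a+10=k, c+12=o, i+8=q, t+10=d, y+12=k.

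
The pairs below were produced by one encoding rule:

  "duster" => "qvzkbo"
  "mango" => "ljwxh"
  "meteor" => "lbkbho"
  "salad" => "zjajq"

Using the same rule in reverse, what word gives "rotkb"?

This is an affine cipher: with a=0,…,z=25, each position x becomes (11x+9) mod 26.
Undoing it on rotkb: r(17)→19·(17−9)≡22=w; o(14)→19·(14−9)≡17=r; t(19)→19·(19−9)≡8=i; k(10)→19·(10−9)≡19=t; b(1)→19·(1−9)≡4=e (all mod 26).

write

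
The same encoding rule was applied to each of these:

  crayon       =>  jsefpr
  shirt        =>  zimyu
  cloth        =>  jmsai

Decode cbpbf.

value

The shifts repeat in a cycle of length 3: positions 0,1,… shift by +7, +1, +4, then the pattern repeats.
Reversing it on cbpbf: c−7=v, b−1=a, p−4=l, b−7=u, f−1=e.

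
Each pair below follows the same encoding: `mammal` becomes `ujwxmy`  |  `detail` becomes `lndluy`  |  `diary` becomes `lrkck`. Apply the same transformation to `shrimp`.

In mammal: m→u is +8, a→j is +9, m→w is +10, m→x is +11 — the shift increases by 1 each position. Each letter shifts forward by (position + 8), i.e. 8, 9, 10, … — the shift grows by one for each successive letter.
For shrimp: s+8=a, h+9=q, r+10=b, i+11=t, m+12=y, p+13=c.

aqbtyc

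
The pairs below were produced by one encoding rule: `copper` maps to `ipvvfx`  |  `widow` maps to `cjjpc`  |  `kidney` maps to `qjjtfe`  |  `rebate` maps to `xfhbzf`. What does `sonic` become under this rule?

The shift depends on letter class: consonant c→i is +6, but vowel o→p is +1. Vowels shift forward by 1 and consonants shift forward by 6.
Applying it to sonic: s(cons)+6=y, o(vowel)+1=p, n(cons)+6=t, i(vowel)+1=j, c(cons)+6=i.

yptji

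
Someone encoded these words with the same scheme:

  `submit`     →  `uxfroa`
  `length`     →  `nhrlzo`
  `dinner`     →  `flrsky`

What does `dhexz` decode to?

beast

The shift increases by 1 at each position, starting from +2: 2, 3, 4, ….
Reversing it on dhexz: d−2=b, h−3=e, e−4=a, x−5=s, z−6=t.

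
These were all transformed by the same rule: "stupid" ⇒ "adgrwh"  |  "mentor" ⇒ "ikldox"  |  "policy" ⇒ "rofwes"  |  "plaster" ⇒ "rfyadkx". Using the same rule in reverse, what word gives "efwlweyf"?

s(18)→a(0) and t(19)→d(3) fit y≡3x+24 (mod 26); the inverse of 3 mod 26 is 9. Each letter's alphabet position (a=0..z=25) is mapped through 3·x+24 mod 26 — an affine cipher.
Reversing it on efwlweyf: e(4)→9·(4−24)≡2=c; f(5)→9·(5−24)≡11=l; w(22)→9·(22−24)≡8=i; l(11)→9·(11−24)≡13=n; w(22)→9·(22−24)≡8=i; e(4)→9·(4−24)≡2=c; y(24)→9·(24−24)≡0=a; f(5)→9·(5−24)≡11=l (all mod 26).

clinical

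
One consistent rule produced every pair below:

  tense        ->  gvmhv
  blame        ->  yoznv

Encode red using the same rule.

Each pair mirrors across the alphabet (t↔g, e↔v, n↔m): positions sum to 25. This is the alphabet-reversal cipher (Atbash): a becomes z, b becomes y, etc.
Applying it to red: r↔i, e↔v, d↔w.

ivw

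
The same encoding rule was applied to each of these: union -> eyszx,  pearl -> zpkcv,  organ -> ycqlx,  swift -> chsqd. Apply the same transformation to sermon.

cpbxyy

Shifts by position in union: pos 0: u→e (+10), pos 1: n→y (+11), pos 2: i→s (+10), pos 3: o→z (+11) — repeating every 2. It's a Vigenère-style cipher with numeric key [10,11]: position i shifts by key[i mod 2].
Applying it to sermon: s+10=c, e+11=p, r+10=b, m+11=x, o+10=y, n+11=y.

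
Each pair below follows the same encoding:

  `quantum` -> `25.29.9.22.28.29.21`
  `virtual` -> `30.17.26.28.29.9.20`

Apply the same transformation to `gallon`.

q is letter #17 and maps to 25: an offset of 8. Letters become their 1-based position plus 8 (so a→9, b→10, …).
Applying it to gallon: g=7→15, a=1→9, l=12→20, l=12→20, o=15→23, n=14→22.

15.9.20.20.23.22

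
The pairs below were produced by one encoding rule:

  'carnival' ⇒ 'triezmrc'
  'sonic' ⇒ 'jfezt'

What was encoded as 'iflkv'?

route

Each letter is shifted forward by 17 in the alphabet (a Caesar shift of +17).
Undoing it on iflkv: i−17=r, f−17=o, l−17=u, k−17=t, v−17=e.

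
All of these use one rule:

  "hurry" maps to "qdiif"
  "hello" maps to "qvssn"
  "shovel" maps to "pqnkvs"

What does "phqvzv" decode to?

scheme

h(7)→q(16) and u(20)→d(3) fit y≡7x+19 (mod 26); the inverse of 7 mod 26 is 15. Each letter's alphabet position (a=0..z=25) is mapped through 7·x+19 mod 26 — an affine cipher.
Decoding phqvzv: p(15)→15·(15−19)≡18=s; h(7)→15·(7−19)≡2=c; q(16)→15·(16−19)≡7=h; v(21)→15·(21−19)≡4=e; z(25)→15·(25−19)≡12=m; v(21)→15·(21−19)≡4=e (all mod 26).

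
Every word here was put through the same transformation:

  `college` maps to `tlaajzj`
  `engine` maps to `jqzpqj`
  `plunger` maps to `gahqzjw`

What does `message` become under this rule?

vjrrdzj

c(2)→t(19) and o(14)→l(11) fit y≡21x+3 (mod 26); the inverse of 21 mod 26 is 5. Treating letters as 0–25, the rule is x ↦ 21x + 3 (mod 26).
For message: m(12)→21·12+3≡21=v; e(4)→21·4+3≡9=j; s(18)→21·18+3≡17=r; s(18)→21·18+3≡17=r; a(0)→21·0+3≡3=d; g(6)→21·6+3≡25=z; e(4)→21·4+3≡9=j (all mod 26).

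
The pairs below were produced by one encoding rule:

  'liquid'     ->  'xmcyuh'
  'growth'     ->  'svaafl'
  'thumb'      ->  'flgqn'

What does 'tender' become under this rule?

Shifts by position in liquid: pos 0: l→x (+12), pos 1: i→m (+4), pos 2: q→c (+12), pos 3: u→y (+4) — repeating every 2. It's a Vigenère-style cipher with numeric key [12,4]: position i shifts by key[i mod 2].
On tender: t+12=f, e+4=i, n+12=z, d+4=h, e+12=q, r+4=v.

fizhqv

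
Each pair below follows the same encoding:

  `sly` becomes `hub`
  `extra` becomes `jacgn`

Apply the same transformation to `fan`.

The output letters match the input read backwards, each shifted +9: sly reversed is yls. Two steps: reverse the string, then apply a Caesar shift of +9.
For fan: reverse → naf; then shift: n+9=w, a+9=j, f+9=o.

wjo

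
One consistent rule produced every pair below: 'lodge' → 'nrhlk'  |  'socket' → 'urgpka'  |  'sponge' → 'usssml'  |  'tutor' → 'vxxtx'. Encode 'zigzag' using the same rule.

Each letter shifts forward by (position + 2), i.e. 2, 3, 4, … — the shift grows by one for each successive letter.
Applying it to zigzag: z+2=b, i+3=l, g+4=k, z+5=e, a+6=g, g+7=n.

blkegn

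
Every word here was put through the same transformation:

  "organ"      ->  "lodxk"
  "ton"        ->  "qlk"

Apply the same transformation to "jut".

grq

This is a Caesar cipher with shift 23.
Applying it to jut: j+23=g, u+23=r, t+23=q.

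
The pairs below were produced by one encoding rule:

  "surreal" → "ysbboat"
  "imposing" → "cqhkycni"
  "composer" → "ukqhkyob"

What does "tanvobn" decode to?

lantern

s(18)→y(24) and u(20)→s(18) fit y≡23x+0 (mod 26); the inverse of 23 mod 26 is 17. This is an affine cipher: with a=0,…,z=25, each position x becomes (23x+0) mod 26.
Reversing it on tanvobn: t(19)→17·(19−0)≡11=l; a(0)→17·(0−0)≡0=a; n(13)→17·(13−0)≡13=n; v(21)→17·(21−0)≡19=t; o(14)→17·(14−0)≡4=e; b(1)→17·(1−0)≡17=r; n(13)→17·(13−0)≡13=n (all mod 26).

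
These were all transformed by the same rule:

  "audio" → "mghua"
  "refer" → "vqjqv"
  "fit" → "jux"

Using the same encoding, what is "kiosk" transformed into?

Vowels shift forward by 12 and consonants shift forward by 4.
For kiosk: k(cons)+4=o, i(vowel)+12=u, o(vowel)+12=a, s(cons)+4=w, k(cons)+4=o.

ouawo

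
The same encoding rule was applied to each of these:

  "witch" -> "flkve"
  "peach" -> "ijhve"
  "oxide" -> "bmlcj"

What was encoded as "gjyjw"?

Treating letters as 0–25, the rule is x ↦ 7x + 7 (mod 26).
Decoding gjyjw: g(6)→15·(6−7)≡11=l; j(9)→15·(9−7)≡4=e; y(24)→15·(24−7)≡21=v; j(9)→15·(9−7)≡4=e; w(22)→15·(22−7)≡17=r (all mod 26).

lever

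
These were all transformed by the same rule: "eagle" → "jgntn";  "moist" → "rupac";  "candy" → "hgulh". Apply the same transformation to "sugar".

In eagle: e→j is +5, a→g is +6, g→n is +7, l→t is +8 — the shift increases by 1 each position. Each letter shifts forward by (position + 5), i.e. 5, 6, 7, … — the shift grows by one for each successive letter.
Applying it to sugar: s+5=x, u+6=a, g+7=n, a+8=i, r+9=a.

xania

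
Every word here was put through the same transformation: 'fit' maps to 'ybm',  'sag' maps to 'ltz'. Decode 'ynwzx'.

Compare letters: f→y is +19, i→b is +19, t→m is +19 — a constant shift. Every letter moves 19 places later in the alphabet, wrapping around z→a.
Reversing it on ynwzx: y−19=f, n−19=u, w−19=d, z−19=g, x−19=e.

fudge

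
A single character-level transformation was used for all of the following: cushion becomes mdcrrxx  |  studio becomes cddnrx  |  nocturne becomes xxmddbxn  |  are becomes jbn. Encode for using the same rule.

pxb

The shift depends on letter class: consonant c→m is +10, but vowel u→d is +9. Vowels shift forward by 9 and consonants shift forward by 10.
For for: f(cons)+10=p, o(vowel)+9=x, r(cons)+10=b.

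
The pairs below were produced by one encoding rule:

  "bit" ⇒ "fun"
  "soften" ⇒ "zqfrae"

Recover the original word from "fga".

Read the word backwards and shift each letter +12.
Reversing it on fga: shift back: f−12=t, g−12=u, a−12=o → tuo; then reverse → out.

out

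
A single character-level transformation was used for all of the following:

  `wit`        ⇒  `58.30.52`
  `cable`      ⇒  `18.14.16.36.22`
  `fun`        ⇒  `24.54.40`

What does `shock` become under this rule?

50.28.42.18.34

w(#23)→58 and i(#9)→30: differences scale by 2, so n = 2·pos + 12. Each letter becomes 2×(its alphabet position, a=1..z=26) + 12.
On shock: s=19→50, h=8→28, o=15→42, c=3→18, k=11→34.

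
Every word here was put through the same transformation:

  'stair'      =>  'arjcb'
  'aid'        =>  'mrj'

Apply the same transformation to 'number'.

The output letters match the input read backwards, each shifted +9: stair reversed is riats. Two steps: reverse the string, then apply a Caesar shift of +9.
For number: reverse → rebmun; then shift: r+9=a, e+9=n, b+9=k, m+9=v, u+9=d, n+9=w.

ankvdw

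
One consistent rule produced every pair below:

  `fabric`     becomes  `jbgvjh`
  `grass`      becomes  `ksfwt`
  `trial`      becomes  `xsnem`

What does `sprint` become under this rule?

wqwmoy

The shifts repeat in a cycle of length 3: positions 0,1,… shift by +4, +1, +5, then the pattern repeats.
On sprint: s+4=w, p+1=q, r+5=w, i+4=m, n+1=o, t+5=y.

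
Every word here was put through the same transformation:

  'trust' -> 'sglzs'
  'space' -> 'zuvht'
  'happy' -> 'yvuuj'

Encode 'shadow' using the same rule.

zyvabx

t(19)→s(18) and r(17)→g(6) fit y≡19x+21 (mod 26); the inverse of 19 mod 26 is 11. This is an affine cipher: with a=0,…,z=25, each position x becomes (19x+21) mod 26.
Applying it to shadow: s(18)→19·18+21≡25=z; h(7)→19·7+21≡24=y; a(0)→19·0+21≡21=v; d(3)→19·3+21≡0=a; o(14)→19·14+21≡1=b; w(22)→19·22+21≡23=x (all mod 26).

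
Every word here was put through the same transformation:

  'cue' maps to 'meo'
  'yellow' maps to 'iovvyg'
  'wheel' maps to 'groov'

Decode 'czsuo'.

Compare letters: c→m is +10, u→e is +10, e→o is +10 — a constant shift. This is a Caesar cipher with shift 10.
Decoding czsuo: c−10=s, z−10=p, s−10=i, u−10=k, o−10=e.

spike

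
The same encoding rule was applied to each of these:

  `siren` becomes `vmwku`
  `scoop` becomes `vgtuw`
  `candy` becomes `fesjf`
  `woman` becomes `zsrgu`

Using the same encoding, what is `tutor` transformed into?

wyyuy

In siren: s→v is +3, i→m is +4, r→w is +5, e→k is +6 — the shift increases by 1 each position. The shift increases by 1 at each position, starting from +3: 3, 4, 5, ….
Applying it to tutor: t+3=w, u+4=y, t+5=y, o+6=u, r+7=y.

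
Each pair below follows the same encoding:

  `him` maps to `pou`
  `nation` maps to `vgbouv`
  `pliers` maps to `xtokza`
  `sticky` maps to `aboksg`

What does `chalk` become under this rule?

The shift depends on letter class: consonant h→p is +8, but vowel i→o is +6. The rule splits by letter class: vowels +6, consonants +8.
On chalk: c(cons)+8=k, h(cons)+8=p, a(vowel)+6=g, l(cons)+8=t, k(cons)+8=s.

kpgts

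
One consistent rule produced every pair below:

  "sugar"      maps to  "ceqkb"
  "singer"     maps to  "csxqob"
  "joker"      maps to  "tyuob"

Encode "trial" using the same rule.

dbskv

It's a constant shift of +10 (ROT10).
On trial: t+10=d, r+10=b, i+10=s, a+10=k, l+10=v.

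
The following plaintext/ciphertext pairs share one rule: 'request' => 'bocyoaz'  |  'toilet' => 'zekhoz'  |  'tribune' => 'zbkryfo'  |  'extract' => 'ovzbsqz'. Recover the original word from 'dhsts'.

r(17)→b(1) and e(4)→o(14) fit y≡25x+18 (mod 26); the inverse of 25 mod 26 is 25. Treating letters as 0–25, the rule is x ↦ 25x + 18 (mod 26).
Decoding dhsts: d(3)→25·(3−18)≡15=p; h(7)→25·(7−18)≡11=l; s(18)→25·(18−18)≡0=a; t(19)→25·(19−18)≡25=z; s(18)→25·(18−18)≡0=a (all mod 26).

plaza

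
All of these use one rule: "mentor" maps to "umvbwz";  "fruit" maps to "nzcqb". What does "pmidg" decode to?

Compare letters: m→u is +8, e→m is +8, n→v is +8 — a constant shift. It's a constant shift of +8 (ROT8).
Decoding pmidg: p−8=h, m−8=e, i−8=a, d−8=v, g−8=y.

heavy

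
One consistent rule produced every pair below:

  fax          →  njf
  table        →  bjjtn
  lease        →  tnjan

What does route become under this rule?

zxdbn

The shift depends on letter class: consonant f→n is +8, but vowel a→j is +9. Two shifts are in play — +9 for a/e/i/o/u, +8 for every other letter.
On route: r(cons)+8=z, o(vowel)+9=x, u(vowel)+9=d, t(cons)+8=b, e(vowel)+9=n.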